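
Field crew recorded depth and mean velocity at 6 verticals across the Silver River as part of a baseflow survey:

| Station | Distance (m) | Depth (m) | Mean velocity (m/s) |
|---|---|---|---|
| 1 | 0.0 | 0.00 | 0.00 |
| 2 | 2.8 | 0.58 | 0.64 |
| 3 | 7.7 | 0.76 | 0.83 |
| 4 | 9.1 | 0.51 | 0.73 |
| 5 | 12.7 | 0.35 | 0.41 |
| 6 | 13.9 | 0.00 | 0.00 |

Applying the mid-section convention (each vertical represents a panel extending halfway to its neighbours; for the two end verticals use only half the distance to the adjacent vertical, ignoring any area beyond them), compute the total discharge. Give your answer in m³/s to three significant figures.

4.69 m³/s

w_2 = (7.7 − 0.0)/2 = 3.85 m; q_2 = 0.64 × 0.58 × 3.85 = 1.429 m³/s
w_3 = (9.1 − 2.8)/2 = 3.15 m; q_3 = 0.83 × 0.76 × 3.15 = 1.987 m³/s
w_4 = (12.7 − 7.7)/2 = 2.5 m; q_4 = 0.73 × 0.51 × 2.5 = 0.9308 m³/s
w_5 = (13.9 − 9.1)/2 = 2.4 m; q_5 = 0.41 × 0.35 × 2.4 = 0.3444 m³/s
Stations 1, 6 contribute zero (depth or velocity is 0).
Q = Σ qᵢ = 4.691 m³/s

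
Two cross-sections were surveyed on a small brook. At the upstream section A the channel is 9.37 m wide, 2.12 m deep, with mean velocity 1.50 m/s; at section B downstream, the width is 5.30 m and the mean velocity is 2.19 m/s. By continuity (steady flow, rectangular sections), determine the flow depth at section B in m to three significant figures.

2.57 m

Q = A₁V₁ = (9.37×2.12) × 1.50 = 29.80 m³/s
d₂ = Q/(b₂ V₂) = 29.80/(5.30×2.19) = 2.567 m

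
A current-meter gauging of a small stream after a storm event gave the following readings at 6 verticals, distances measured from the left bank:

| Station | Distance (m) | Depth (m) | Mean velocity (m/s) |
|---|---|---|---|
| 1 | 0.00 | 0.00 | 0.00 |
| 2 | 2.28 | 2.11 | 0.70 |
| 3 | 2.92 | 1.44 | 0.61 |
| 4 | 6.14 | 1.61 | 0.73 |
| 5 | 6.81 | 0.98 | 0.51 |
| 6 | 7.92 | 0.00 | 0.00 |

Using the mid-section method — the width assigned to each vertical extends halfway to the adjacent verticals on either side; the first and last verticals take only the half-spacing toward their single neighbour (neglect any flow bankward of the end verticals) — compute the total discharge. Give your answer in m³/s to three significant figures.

w_2 = (2.92 − 0.00)/2 = 1.46 m; q_2 = 0.70 × 2.11 × 1.46 = 2.156 m³/s
w_3 = (6.14 − 2.28)/2 = 1.93 m; q_3 = 0.61 × 1.44 × 1.93 = 1.695 m³/s
w_4 = (6.81 − 2.92)/2 = 1.945 m; q_4 = 0.73 × 1.61 × 1.945 = 2.286 m³/s
w_5 = (7.92 − 6.14)/2 = 0.89 m; q_5 = 0.51 × 0.98 × 0.89 = 0.4448 m³/s
Stations 1, 6 contribute zero (depth or velocity is 0).
Q = Σ qᵢ = 6.583 m³/s

6.58 m³/s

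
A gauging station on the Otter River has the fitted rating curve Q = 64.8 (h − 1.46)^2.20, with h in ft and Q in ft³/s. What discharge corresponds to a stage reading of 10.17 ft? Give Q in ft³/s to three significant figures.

Q = 64.8 × (10.17 − 1.46)^2.20 = 64.8 × 8.71^2.20 = 7579 ft³/s

7580 ft³/s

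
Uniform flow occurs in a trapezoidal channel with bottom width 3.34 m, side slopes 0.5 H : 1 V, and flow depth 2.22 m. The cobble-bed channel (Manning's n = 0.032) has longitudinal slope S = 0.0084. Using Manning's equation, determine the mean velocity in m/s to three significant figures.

A = (b + z·y)·y = (3.34 + 0.5×2.22)×2.22 = 9.879 m²
P = b + 2y√(1+z²) = 3.34 + 2×2.22×√(1+0.5²) = 8.304 m
R = A/P = 9.879/8.304 = 1.190 m
Q = (1/n)·A·R^(2/3)·S^(1/2) = (1/0.032) × 9.879 × 1.190^(2/3) × 0.0084^(1/2) = 31.77 m³/s
V = Q/A = 31.77/9.879 = 3.216 m/s

3.22 m/s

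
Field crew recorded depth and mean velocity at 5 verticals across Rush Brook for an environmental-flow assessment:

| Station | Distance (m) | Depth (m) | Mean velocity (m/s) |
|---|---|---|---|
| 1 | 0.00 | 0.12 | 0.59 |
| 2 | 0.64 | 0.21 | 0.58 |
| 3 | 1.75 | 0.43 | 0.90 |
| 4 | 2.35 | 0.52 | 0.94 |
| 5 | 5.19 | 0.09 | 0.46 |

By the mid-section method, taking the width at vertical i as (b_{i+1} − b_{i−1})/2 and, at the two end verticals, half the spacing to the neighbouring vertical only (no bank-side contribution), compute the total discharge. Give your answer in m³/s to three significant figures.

1.36 m³/s

w_1 = (0.64 − 0.00)/2 = 0.32 m; q_1 = 0.59 × 0.12 × 0.32 = 0.02266 m³/s
w_2 = (1.75 − 0.00)/2 = 0.875 m; q_2 = 0.58 × 0.21 × 0.875 = 0.1066 m³/s
w_3 = (2.35 − 0.64)/2 = 0.855 m; q_3 = 0.90 × 0.43 × 0.855 = 0.3309 m³/s
w_4 = (5.19 − 1.75)/2 = 1.72 m; q_4 = 0.94 × 0.52 × 1.72 = 0.8407 m³/s
w_5 = (5.19 − 2.35)/2 = 1.42 m; q_5 = 0.46 × 0.09 × 1.42 = 0.05879 m³/s
Q = Σ qᵢ = 1.360 m³/s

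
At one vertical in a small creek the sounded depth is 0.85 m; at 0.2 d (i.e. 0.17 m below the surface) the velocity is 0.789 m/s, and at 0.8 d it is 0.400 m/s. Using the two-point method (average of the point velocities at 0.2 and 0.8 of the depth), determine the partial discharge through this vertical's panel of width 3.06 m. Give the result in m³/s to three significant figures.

1.55 m³/s

v̄ = (0.789 + 0.400) / 2 = 0.5945 m/s
q = v̄ × d × w = 0.5945 × 0.85 × 3.06 = 1.546 m³/s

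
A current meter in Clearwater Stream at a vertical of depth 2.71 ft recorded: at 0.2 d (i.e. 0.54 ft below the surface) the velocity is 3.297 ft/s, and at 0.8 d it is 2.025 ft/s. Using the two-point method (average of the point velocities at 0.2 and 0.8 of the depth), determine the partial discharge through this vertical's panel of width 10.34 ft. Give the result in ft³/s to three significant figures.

v̄ = (3.297 + 2.025) / 2 = 2.661 ft/s
q = v̄ × d × w = 2.661 × 2.71 × 10.34 = 74.56 ft³/s

74.6 ft³/s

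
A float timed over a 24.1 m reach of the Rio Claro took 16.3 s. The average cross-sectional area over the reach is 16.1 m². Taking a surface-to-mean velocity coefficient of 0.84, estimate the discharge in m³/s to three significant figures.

20.0 m³/s

v_surface = L / t̄ = 24.1 / 16.3 = 1.479 m/s
v_mean = 0.84 × 1.479 = 1.242 m/s
Q = A × v_mean = 16.1 × 1.242 = 20.00 m³/s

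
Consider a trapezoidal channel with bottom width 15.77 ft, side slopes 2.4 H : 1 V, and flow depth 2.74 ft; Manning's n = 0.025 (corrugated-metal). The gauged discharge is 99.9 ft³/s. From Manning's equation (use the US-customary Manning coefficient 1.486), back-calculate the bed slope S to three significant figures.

0.000291

A = (b + z·y)·y = (15.77 + 2.4×2.74)×2.74 = 61.23 ft²
P = b + 2y√(1+z²) = 15.77 + 2×2.74×√(1+2.4²) = 30.02 ft
R = A/P = 61.23/30.02 = 2.040 ft
S = (Q·n / (1.486·A·R^(2/3)))² = (99.9×0.025 / (1.486×61.23×1.608))² = 0.0002913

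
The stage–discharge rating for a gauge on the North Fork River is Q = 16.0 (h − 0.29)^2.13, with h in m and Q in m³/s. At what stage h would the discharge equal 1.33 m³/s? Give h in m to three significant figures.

0.601 m

h − h₀ = (Q/C)^(1/b) = (1.33/16.0)^(1/2.13) = 0.3111 m
h = 0.29 + 0.3111 = 0.6011 m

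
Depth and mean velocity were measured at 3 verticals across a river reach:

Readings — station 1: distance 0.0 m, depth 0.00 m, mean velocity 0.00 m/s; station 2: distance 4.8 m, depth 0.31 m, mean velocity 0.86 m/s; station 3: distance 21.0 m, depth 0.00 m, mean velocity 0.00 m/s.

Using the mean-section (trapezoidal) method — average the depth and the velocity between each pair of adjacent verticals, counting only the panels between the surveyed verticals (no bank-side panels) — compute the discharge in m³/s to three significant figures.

1.40 m³/s

Panel 1-2: Δb = 4.8 m, d̄ = (0.00+0.31)/2 = 0.155, v̄ = (0.00+0.86)/2 = 0.43 → q = 4.8×0.155×0.43 = 0.3199 m³/s
Panel 2-3: Δb = 16.2 m, d̄ = (0.31+0.00)/2 = 0.155, v̄ = (0.86+0.00)/2 = 0.43 → q = 16.2×0.155×0.43 = 1.080 m³/s
Q = Σ q = 1.400 m³/s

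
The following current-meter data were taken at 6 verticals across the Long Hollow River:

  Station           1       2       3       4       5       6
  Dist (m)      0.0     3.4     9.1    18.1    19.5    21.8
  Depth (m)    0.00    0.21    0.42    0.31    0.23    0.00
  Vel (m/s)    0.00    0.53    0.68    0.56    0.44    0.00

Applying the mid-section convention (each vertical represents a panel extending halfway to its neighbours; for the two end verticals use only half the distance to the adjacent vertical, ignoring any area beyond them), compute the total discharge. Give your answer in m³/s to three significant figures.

3.70 m³/s

w_2 = (9.1 − 0.0)/2 = 4.55 m; q_2 = 0.53 × 0.21 × 4.55 = 0.5064 m³/s
w_3 = (18.1 − 3.4)/2 = 7.35 m; q_3 = 0.68 × 0.42 × 7.35 = 2.099 m³/s
w_4 = (19.5 − 9.1)/2 = 5.2 m; q_4 = 0.56 × 0.31 × 5.2 = 0.9027 m³/s
w_5 = (21.8 − 18.1)/2 = 1.85 m; q_5 = 0.44 × 0.23 × 1.85 = 0.1872 m³/s
Stations 1, 6 contribute zero (depth or velocity is 0).
Q = Σ qᵢ = 3.696 m³/s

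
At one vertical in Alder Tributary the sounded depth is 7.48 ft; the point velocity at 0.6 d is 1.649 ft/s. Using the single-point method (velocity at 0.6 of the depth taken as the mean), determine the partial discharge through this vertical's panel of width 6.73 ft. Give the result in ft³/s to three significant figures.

v̄ = v₀.₆ = 1.649 ft/s
q = v̄ × d × w = 1.649 × 7.48 × 6.73 = 83.01 ft³/s

83.0 ft³/s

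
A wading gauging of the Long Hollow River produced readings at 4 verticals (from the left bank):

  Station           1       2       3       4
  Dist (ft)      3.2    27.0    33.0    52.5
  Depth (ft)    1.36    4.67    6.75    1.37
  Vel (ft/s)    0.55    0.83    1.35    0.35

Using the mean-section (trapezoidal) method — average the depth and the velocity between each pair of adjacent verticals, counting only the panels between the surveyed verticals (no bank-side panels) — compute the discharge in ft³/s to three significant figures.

Panel 1-2: Δb = 23.8 ft, d̄ = (1.36+4.67)/2 = 3.015, v̄ = (0.55+0.83)/2 = 0.69 → q = 23.8×3.015×0.69 = 49.51 ft³/s
Panel 2-3: Δb = 6 ft, d̄ = (4.67+6.75)/2 = 5.71, v̄ = (0.83+1.35)/2 = 1.09 → q = 6×5.71×1.09 = 37.34 ft³/s
Panel 3-4: Δb = 19.5 ft, d̄ = (6.75+1.37)/2 = 4.06, v̄ = (1.35+0.35)/2 = 0.85 → q = 19.5×4.06×0.85 = 67.29 ft³/s
Q = Σ q = 154.2 ft³/s

154 ft³/s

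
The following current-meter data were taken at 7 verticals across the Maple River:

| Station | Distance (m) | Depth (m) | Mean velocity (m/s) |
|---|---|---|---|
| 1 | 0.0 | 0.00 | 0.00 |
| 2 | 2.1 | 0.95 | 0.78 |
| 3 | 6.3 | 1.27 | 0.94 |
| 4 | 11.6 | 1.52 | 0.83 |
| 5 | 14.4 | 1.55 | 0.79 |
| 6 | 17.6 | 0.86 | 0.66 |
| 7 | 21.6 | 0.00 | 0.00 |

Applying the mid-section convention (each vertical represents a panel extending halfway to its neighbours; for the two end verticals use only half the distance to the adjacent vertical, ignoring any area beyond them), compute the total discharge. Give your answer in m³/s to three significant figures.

w_2 = (6.3 − 0.0)/2 = 3.15 m; q_2 = 0.78 × 0.95 × 3.15 = 2.334 m³/s
w_3 = (11.6 − 2.1)/2 = 4.75 m; q_3 = 0.94 × 1.27 × 4.75 = 5.671 m³/s
w_4 = (14.4 − 6.3)/2 = 4.05 m; q_4 = 0.83 × 1.52 × 4.05 = 5.109 m³/s
w_5 = (17.6 − 11.6)/2 = 3 m; q_5 = 0.79 × 1.55 × 3 = 3.674 m³/s
w_6 = (21.6 − 14.4)/2 = 3.6 m; q_6 = 0.66 × 0.86 × 3.6 = 2.043 m³/s
Stations 1, 7 contribute zero (depth or velocity is 0).
Q = Σ qᵢ = 18.83 m³/s

18.8 m³/s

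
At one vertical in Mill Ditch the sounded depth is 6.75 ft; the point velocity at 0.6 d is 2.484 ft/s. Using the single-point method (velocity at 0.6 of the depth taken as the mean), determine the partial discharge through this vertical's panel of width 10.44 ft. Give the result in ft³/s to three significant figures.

175 ft³/s

v̄ = v₀.₆ = 2.484 ft/s
q = v̄ × d × w = 2.484 × 6.75 × 10.44 = 175.0 ft³/s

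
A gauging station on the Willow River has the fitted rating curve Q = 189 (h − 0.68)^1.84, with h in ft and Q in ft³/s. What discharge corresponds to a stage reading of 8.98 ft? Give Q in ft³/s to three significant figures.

Q = 189 × (8.98 − 0.68)^1.84 = 189 × 8.3^1.84 = 9280 ft³/s

9280 ft³/s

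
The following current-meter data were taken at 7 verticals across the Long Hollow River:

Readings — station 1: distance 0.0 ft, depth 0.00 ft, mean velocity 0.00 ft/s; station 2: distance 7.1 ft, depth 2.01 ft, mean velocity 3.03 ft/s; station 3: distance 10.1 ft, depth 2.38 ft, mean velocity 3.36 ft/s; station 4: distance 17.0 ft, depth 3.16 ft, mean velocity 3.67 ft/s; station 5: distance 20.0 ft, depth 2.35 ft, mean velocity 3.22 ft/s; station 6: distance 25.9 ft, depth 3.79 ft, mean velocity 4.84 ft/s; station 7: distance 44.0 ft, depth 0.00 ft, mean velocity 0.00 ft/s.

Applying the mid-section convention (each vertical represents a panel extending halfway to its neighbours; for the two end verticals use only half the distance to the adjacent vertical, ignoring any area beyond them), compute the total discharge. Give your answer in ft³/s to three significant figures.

w_2 = (10.1 − 0.0)/2 = 5.05 ft; q_2 = 3.03 × 2.01 × 5.05 = 30.76 ft³/s
w_3 = (17.0 − 7.1)/2 = 4.95 ft; q_3 = 3.36 × 2.38 × 4.95 = 39.58 ft³/s
w_4 = (20.0 − 10.1)/2 = 4.95 ft; q_4 = 3.67 × 3.16 × 4.95 = 57.41 ft³/s
w_5 = (25.9 − 17.0)/2 = 4.45 ft; q_5 = 3.22 × 2.35 × 4.45 = 33.67 ft³/s
w_6 = (44.0 − 20.0)/2 = 12 ft; q_6 = 4.84 × 3.79 × 12 = 220.1 ft³/s
Stations 1, 7 contribute zero (depth or velocity is 0).
Q = Σ qᵢ = 381.5 ft³/s

382 ft³/s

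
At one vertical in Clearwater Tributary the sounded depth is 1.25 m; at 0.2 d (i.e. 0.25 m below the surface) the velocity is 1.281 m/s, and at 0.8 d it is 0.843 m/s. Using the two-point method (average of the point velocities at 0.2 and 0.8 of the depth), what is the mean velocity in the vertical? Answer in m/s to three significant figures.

v̄ = (1.281 + 0.843) / 2 = 1.062 m/s

1.06 m/s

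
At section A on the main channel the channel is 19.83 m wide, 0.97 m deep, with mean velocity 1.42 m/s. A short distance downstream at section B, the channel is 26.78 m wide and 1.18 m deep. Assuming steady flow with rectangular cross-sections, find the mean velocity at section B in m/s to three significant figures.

Q = A₁V₁ = (19.83×0.97) × 1.42 = 27.31 m³/s
A₂ = 26.78 × 1.18 = 31.60 m²
V₂ = Q/A₂ = 27.31/31.60 = 0.8644 m/s

0.864 m/s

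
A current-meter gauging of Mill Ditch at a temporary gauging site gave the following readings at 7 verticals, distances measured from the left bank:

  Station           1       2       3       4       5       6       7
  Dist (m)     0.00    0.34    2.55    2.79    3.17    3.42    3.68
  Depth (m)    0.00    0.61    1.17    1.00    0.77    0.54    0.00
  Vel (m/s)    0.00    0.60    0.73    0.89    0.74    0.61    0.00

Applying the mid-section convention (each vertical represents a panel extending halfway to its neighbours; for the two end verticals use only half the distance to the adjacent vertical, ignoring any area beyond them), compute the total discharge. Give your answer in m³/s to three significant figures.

2.05 m³/s

w_2 = (2.55 − 0.00)/2 = 1.275 m; q_2 = 0.60 × 0.61 × 1.275 = 0.4667 m³/s
w_3 = (2.79 − 0.34)/2 = 1.225 m; q_3 = 0.73 × 1.17 × 1.225 = 1.046 m³/s
w_4 = (3.17 − 2.55)/2 = 0.31 m; q_4 = 0.89 × 1.00 × 0.31 = 0.2759 m³/s
w_5 = (3.42 − 2.79)/2 = 0.315 m; q_5 = 0.74 × 0.77 × 0.315 = 0.1795 m³/s
w_6 = (3.68 − 3.17)/2 = 0.255 m; q_6 = 0.61 × 0.54 × 0.255 = 0.08400 m³/s
Stations 1, 7 contribute zero (depth or velocity is 0).
Q = Σ qᵢ = 2.052 m³/s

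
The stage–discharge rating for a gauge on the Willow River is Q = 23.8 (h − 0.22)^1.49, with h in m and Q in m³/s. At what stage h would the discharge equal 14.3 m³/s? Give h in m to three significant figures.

0.930 m

h − h₀ = (Q/C)^(1/b) = (14.3/23.8)^(1/1.49) = 0.7104 m
h = 0.22 + 0.7104 = 0.9304 m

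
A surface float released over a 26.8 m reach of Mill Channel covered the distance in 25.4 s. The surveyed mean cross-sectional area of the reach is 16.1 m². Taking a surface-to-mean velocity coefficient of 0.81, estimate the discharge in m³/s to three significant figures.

13.8 m³/s

v_surface = L / t̄ = 26.8 / 25.4 = 1.055 m/s
v_mean = 0.81 × 1.055 = 0.8546 m/s
Q = A × v_mean = 16.1 × 0.8546 = 13.76 m³/s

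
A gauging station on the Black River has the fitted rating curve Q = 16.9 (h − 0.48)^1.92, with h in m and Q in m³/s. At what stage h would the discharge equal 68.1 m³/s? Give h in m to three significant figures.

h − h₀ = (Q/C)^(1/b) = (68.1/16.9)^(1/1.92) = 2.067 m
h = 0.48 + 2.067 = 2.547 m

2.55 m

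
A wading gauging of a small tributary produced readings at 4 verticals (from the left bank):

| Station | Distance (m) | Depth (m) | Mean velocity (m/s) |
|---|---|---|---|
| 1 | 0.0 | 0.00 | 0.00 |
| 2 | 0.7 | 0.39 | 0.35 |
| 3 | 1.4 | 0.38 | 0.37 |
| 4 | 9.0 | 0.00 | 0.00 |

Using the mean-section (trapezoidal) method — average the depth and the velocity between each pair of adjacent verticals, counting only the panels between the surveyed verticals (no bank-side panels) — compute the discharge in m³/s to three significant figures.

Panel 1-2: Δb = 0.7 m, d̄ = (0.00+0.39)/2 = 0.195, v̄ = (0.00+0.35)/2 = 0.175 → q = 0.7×0.195×0.175 = 0.02389 m³/s
Panel 2-3: Δb = 0.7 m, d̄ = (0.39+0.38)/2 = 0.385, v̄ = (0.35+0.37)/2 = 0.36 → q = 0.7×0.385×0.36 = 0.09702 m³/s
Panel 3-4: Δb = 7.6 m, d̄ = (0.38+0.00)/2 = 0.19, v̄ = (0.37+0.00)/2 = 0.185 → q = 7.6×0.19×0.185 = 0.2671 m³/s
Q = Σ q = 0.3880 m³/s

0.388 m³/s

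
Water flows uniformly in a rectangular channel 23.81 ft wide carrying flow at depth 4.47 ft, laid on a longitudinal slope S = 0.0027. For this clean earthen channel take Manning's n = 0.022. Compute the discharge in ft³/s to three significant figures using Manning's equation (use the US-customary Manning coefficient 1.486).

A = b·y = 23.81 × 4.47 = 106.4 ft²
P = b + 2y = 23.81 + 2×4.47 = 32.75 ft
R = A/P = 106.4/32.75 = 3.250 ft
Q = (1.486/n)·A·R^(2/3)·S^(1/2) = (1.486/0.022) × 106.4 × 3.250^(2/3) × 0.0027^(1/2) = 819.6 ft³/s

820 ft³/s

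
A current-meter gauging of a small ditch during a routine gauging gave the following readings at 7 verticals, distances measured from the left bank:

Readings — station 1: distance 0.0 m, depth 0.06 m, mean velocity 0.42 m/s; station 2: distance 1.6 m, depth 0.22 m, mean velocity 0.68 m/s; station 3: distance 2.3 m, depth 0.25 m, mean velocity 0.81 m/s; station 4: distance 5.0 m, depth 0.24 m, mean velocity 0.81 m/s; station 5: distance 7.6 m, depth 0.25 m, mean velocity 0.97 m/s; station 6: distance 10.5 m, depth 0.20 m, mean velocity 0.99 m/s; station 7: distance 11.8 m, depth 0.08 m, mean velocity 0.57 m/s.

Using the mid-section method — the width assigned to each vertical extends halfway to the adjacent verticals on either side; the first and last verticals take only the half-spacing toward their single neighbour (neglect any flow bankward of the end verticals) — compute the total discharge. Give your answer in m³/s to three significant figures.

2.16 m³/s

w_1 = (1.6 − 0.0)/2 = 0.8 m; q_1 = 0.42 × 0.06 × 0.8 = 0.02016 m³/s
w_2 = (2.3 − 0.0)/2 = 1.15 m; q_2 = 0.68 × 0.22 × 1.15 = 0.1720 m³/s
w_3 = (5.0 − 1.6)/2 = 1.7 m; q_3 = 0.81 × 0.25 × 1.7 = 0.3443 m³/s
w_4 = (7.6 − 2.3)/2 = 2.65 m; q_4 = 0.81 × 0.24 × 2.65 = 0.5152 m³/s
w_5 = (10.5 − 5.0)/2 = 2.75 m; q_5 = 0.97 × 0.25 × 2.75 = 0.6669 m³/s
w_6 = (11.8 − 7.6)/2 = 2.1 m; q_6 = 0.99 × 0.20 × 2.1 = 0.4158 m³/s
w_7 = (11.8 − 10.5)/2 = 0.65 m; q_7 = 0.57 × 0.08 × 0.65 = 0.02964 m³/s
Q = Σ qᵢ = 2.164 m³/s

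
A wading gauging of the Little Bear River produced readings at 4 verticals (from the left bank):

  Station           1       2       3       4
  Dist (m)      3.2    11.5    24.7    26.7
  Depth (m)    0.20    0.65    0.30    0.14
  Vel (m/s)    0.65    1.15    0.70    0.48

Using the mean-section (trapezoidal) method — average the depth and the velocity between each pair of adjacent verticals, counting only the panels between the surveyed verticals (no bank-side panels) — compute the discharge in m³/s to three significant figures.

Panel 1-2: Δb = 8.3 m, d̄ = (0.20+0.65)/2 = 0.425, v̄ = (0.65+1.15)/2 = 0.9 → q = 8.3×0.425×0.9 = 3.175 m³/s
Panel 2-3: Δb = 13.2 m, d̄ = (0.65+0.30)/2 = 0.475, v̄ = (1.15+0.70)/2 = 0.925 → q = 13.2×0.475×0.925 = 5.800 m³/s
Panel 3-4: Δb = 2 m, d̄ = (0.30+0.14)/2 = 0.22, v̄ = (0.70+0.48)/2 = 0.59 → q = 2×0.22×0.59 = 0.2596 m³/s
Q = Σ q = 9.234 m³/s

9.23 m³/s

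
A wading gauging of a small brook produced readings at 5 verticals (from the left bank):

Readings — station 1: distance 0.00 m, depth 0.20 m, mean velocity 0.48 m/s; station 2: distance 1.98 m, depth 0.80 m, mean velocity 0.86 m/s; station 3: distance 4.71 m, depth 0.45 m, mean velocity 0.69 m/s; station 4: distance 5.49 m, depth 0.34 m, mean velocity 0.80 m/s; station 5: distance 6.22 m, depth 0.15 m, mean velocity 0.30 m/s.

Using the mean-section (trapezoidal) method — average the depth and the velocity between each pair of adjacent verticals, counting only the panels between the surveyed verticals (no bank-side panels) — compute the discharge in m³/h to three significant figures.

8330 m³/h

Panel 1-2: Δb = 1.98 m, d̄ = (0.20+0.80)/2 = 0.5, v̄ = (0.48+0.86)/2 = 0.67 → q = 1.98×0.5×0.67 = 0.6633 m³/s
Panel 2-3: Δb = 2.73 m, d̄ = (0.80+0.45)/2 = 0.625, v̄ = (0.86+0.69)/2 = 0.775 → q = 2.73×0.625×0.775 = 1.322 m³/s
Panel 3-4: Δb = 0.78 m, d̄ = (0.45+0.34)/2 = 0.395, v̄ = (0.69+0.80)/2 = 0.745 → q = 0.78×0.395×0.745 = 0.2295 m³/s
Panel 4-5: Δb = 0.73 m, d̄ = (0.34+0.15)/2 = 0.245, v̄ = (0.80+0.30)/2 = 0.55 → q = 0.73×0.245×0.55 = 0.09837 m³/s
Q = Σ q = 2.314 m³/s
= 2.314 × 3600 = 8329 m³/h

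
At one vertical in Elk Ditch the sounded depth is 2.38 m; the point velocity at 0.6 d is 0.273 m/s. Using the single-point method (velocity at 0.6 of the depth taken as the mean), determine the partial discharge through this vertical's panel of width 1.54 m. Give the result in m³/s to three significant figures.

1.00 m³/s

v̄ = v₀.₆ = 0.273 m/s
q = v̄ × d × w = 0.2730 × 2.38 × 1.54 = 1.001 m³/s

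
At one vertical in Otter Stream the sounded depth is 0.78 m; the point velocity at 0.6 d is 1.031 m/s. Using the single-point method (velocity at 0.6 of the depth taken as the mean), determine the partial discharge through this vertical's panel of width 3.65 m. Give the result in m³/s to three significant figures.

v̄ = v₀.₆ = 1.031 m/s
q = v̄ × d × w = 1.031 × 0.78 × 3.65 = 2.935 m³/s

2.94 m³/s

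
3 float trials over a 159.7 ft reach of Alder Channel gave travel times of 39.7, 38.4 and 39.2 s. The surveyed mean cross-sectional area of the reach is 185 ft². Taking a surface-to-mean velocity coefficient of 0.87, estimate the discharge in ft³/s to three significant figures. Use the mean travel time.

657 ft³/s

t̄ = (39.7 + 38.4 + 39.2) / 3 = 39.1 s
v_surface = L / t̄ = 159.7 / 39.1 = 4.084 ft/s
v_mean = 0.87 × 4.084 = 3.553 ft/s
Q = A × v_mean = 185 × 3.553 = 657.4 ft³/s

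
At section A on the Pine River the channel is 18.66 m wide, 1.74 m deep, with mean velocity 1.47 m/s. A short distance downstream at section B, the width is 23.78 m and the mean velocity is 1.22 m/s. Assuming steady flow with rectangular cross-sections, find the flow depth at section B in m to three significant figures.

1.65 m

Q = A₁V₁ = (18.66×1.74) × 1.47 = 47.73 m³/s
d₂ = Q/(b₂ V₂) = 47.73/(23.78×1.22) = 1.645 m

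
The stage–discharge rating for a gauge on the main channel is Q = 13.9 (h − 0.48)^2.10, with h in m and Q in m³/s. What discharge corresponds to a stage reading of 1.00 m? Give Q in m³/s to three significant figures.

3.52 m³/s

Q = 13.9 × (1.00 − 0.48)^2.10 = 13.9 × 0.52^2.10 = 3.521 m³/s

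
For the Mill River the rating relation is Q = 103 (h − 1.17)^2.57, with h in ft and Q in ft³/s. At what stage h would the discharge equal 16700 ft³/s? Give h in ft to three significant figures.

h − h₀ = (Q/C)^(1/b) = (16700/103)^(1/2.57) = 7.242 ft
h = 1.17 + 7.242 = 8.412 ft

8.41 ft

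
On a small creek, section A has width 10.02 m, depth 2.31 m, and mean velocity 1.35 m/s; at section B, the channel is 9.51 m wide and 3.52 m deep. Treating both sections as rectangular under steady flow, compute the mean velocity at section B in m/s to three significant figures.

Q = A₁V₁ = (10.02×2.31) × 1.35 = 31.25 m³/s
A₂ = 9.51 × 3.52 = 33.48 m²
V₂ = Q/A₂ = 31.25/33.48 = 0.9334 m/s

0.933 m/s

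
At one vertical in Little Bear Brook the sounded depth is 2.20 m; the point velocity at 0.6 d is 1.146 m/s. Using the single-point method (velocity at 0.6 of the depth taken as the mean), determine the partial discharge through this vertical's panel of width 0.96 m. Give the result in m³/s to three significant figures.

v̄ = v₀.₆ = 1.146 m/s
q = v̄ × d × w = 1.146 × 2.20 × 0.96 = 2.420 m³/s

2.42 m³/s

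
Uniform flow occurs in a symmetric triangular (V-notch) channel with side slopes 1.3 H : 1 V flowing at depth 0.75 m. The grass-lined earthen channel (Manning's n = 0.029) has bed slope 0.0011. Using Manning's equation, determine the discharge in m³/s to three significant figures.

0.372 m³/s

A = z·y² = 1.3×0.75² = 0.7313 m²
P = 2y√(1+z²) = 2×0.75×√(1+1.3²) = 2.460 m
R = A/P = 0.7313/2.460 = 0.2972 m
Q = (1/n)·A·R^(2/3)·S^(1/2) = (1/0.029) × 0.7313 × 0.2972^(2/3) × 0.0011^(1/2) = 0.3725 m³/s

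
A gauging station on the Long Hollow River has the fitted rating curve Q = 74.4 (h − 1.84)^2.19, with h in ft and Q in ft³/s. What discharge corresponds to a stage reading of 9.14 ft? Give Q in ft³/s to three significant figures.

5780 ft³/s

Q = 74.4 × (9.14 − 1.84)^2.19 = 74.4 × 7.3^2.19 = 5784 ft³/s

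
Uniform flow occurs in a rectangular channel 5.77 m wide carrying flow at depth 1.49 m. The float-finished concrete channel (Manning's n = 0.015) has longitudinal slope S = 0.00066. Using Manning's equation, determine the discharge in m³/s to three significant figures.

A = b·y = 5.77 × 1.49 = 8.597 m²
P = b + 2y = 5.77 + 2×1.49 = 8.750 m
R = A/P = 8.597/8.750 = 0.9825 m
Q = (1/n)·A·R^(2/3)·S^(1/2) = (1/0.015) × 8.597 × 0.9825^(2/3) × 0.00066^(1/2) = 14.55 m³/s

14.6 m³/s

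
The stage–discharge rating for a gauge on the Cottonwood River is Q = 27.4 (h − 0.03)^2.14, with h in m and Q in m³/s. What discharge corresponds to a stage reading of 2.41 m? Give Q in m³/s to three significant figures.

Q = 27.4 × (2.41 − 0.03)^2.14 = 27.4 × 2.38^2.14 = 175.2 m³/s

175 m³/s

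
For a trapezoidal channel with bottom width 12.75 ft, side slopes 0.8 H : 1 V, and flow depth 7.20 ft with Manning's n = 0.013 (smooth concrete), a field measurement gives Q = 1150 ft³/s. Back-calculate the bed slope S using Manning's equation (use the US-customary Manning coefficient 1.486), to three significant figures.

0.000822

A = (b + z·y)·y = (12.75 + 0.8×7.20)×7.20 = 133.3 ft²
P = b + 2y√(1+z²) = 12.75 + 2×7.20×√(1+0.8²) = 31.19 ft
R = A/P = 133.3/31.19 = 4.273 ft
S = (Q·n / (1.486·A·R^(2/3)))² = (1150×0.013 / (1.486×133.3×2.633))² = 0.0008219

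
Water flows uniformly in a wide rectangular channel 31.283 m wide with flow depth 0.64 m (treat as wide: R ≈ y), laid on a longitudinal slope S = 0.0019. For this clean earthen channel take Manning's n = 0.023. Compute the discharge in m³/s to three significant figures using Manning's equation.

A = b·y = 31.283 × 0.64 = 20.02 m²
Wide channel: R ≈ y = 0.64 m
Q = (1/n)·A·R^(2/3)·S^(1/2) = (1/0.023) × 20.02 × 0.6400^(2/3) × 0.0019^(1/2) = 28.18 m³/s

28.2 m³/s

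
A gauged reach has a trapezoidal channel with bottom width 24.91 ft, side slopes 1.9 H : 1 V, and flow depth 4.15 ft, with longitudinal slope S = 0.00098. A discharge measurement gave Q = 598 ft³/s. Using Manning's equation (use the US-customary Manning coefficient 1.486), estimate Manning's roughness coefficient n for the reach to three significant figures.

0.0229

A = (b + z·y)·y = (24.91 + 1.9×4.15)×4.15 = 136.1 ft²
P = b + 2y√(1+z²) = 24.91 + 2×4.15×√(1+1.9²) = 42.73 ft
R = A/P = 136.1/42.73 = 3.185 ft
n = (1.486/Q)·A·R^(2/3)·S^(1/2) = (1.486/598) × 136.1 × 2.165 × 0.03130 = 0.02292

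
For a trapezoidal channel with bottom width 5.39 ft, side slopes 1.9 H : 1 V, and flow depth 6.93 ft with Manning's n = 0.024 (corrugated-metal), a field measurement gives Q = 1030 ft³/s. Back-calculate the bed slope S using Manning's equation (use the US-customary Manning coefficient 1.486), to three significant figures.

A = (b + z·y)·y = (5.39 + 1.9×6.93)×6.93 = 128.6 ft²
P = b + 2y√(1+z²) = 5.39 + 2×6.93×√(1+1.9²) = 35.15 ft
R = A/P = 128.6/35.15 = 3.659 ft
S = (Q·n / (1.486·A·R^(2/3)))² = (1030×0.024 / (1.486×128.6×2.374))² = 0.002968

0.00297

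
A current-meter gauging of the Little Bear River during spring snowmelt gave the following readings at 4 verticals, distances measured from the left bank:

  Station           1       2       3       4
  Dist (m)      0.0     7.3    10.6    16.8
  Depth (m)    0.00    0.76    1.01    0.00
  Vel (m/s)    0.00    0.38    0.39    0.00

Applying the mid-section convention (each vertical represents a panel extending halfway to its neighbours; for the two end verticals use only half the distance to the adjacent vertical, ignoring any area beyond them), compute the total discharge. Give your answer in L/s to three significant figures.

w_2 = (10.6 − 0.0)/2 = 5.3 m; q_2 = 0.38 × 0.76 × 5.3 = 1.531 m³/s
w_3 = (16.8 − 7.3)/2 = 4.75 m; q_3 = 0.39 × 1.01 × 4.75 = 1.871 m³/s
Stations 1, 4 contribute zero (depth or velocity is 0).
Q = Σ qᵢ = 3.402 m³/s
= 3.402 × 1000 = 3402 L/s

3400 L/s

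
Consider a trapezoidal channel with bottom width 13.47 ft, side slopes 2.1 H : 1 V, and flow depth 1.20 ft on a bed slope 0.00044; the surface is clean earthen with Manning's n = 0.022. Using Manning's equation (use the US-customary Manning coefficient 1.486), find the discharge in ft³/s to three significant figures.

A = (b + z·y)·y = (13.47 + 2.1×1.20)×1.20 = 19.19 ft²
P = b + 2y√(1+z²) = 13.47 + 2×1.20×√(1+2.1²) = 19.05 ft
R = A/P = 19.19/19.05 = 1.007 ft
Q = (1.486/n)·A·R^(2/3)·S^(1/2) = (1.486/0.022) × 19.19 × 1.007^(2/3) × 0.00044^(1/2) = 27.32 ft³/s

27.3 ft³/s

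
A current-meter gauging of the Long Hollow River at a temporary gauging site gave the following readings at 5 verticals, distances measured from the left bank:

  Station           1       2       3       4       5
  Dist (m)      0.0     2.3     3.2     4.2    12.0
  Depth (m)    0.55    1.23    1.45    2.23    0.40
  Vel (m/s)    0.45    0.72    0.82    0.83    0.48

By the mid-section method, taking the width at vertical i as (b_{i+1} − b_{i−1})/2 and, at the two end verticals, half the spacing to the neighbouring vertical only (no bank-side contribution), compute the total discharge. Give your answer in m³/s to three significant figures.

w_1 = (2.3 − 0.0)/2 = 1.15 m; q_1 = 0.45 × 0.55 × 1.15 = 0.2846 m³/s
w_2 = (3.2 − 0.0)/2 = 1.6 m; q_2 = 0.72 × 1.23 × 1.6 = 1.417 m³/s
w_3 = (4.2 − 2.3)/2 = 0.95 m; q_3 = 0.82 × 1.45 × 0.95 = 1.130 m³/s
w_4 = (12.0 − 3.2)/2 = 4.4 m; q_4 = 0.83 × 2.23 × 4.4 = 8.144 m³/s
w_5 = (12.0 − 4.2)/2 = 3.9 m; q_5 = 0.48 × 0.40 × 3.9 = 0.7488 m³/s
Q = Σ qᵢ = 11.72 m³/s

11.7 m³/s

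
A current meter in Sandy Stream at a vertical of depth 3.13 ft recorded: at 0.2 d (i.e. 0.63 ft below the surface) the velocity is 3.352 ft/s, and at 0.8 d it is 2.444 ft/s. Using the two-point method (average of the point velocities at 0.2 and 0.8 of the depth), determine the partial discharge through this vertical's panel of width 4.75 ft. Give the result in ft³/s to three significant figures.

43.1 ft³/s

v̄ = (3.352 + 2.444) / 2 = 2.898 ft/s
q = v̄ × d × w = 2.898 × 3.13 × 4.75 = 43.09 ft³/s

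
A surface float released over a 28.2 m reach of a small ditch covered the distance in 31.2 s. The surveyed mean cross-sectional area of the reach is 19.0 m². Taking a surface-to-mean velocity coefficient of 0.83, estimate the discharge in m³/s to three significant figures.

v_surface = L / t̄ = 28.2 / 31.2 = 0.9038 m/s
v_mean = 0.83 × 0.9038 = 0.7502 m/s
Q = A × v_mean = 19.0 × 0.7502 = 14.25 m³/s

14.3 m³/s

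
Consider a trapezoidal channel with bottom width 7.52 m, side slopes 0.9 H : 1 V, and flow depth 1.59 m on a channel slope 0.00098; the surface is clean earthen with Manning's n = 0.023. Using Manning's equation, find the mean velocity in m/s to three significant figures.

A = (b + z·y)·y = (7.52 + 0.9×1.59)×1.59 = 14.23 m²
P = b + 2y√(1+z²) = 7.52 + 2×1.59×√(1+0.9²) = 11.80 m
R = A/P = 14.23/11.80 = 1.206 m
Q = (1/n)·A·R^(2/3)·S^(1/2) = (1/0.023) × 14.23 × 1.206^(2/3) × 0.00098^(1/2) = 21.95 m³/s
V = Q/A = 21.95/14.23 = 1.542 m/s

1.54 m/s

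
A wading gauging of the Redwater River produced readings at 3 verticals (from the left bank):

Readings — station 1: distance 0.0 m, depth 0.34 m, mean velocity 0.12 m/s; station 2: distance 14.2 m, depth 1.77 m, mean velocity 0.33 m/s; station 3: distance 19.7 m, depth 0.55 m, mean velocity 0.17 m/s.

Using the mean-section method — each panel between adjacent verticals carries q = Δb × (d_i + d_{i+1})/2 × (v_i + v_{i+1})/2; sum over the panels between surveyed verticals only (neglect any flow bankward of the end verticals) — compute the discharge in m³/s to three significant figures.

Panel 1-2: Δb = 14.2 m, d̄ = (0.34+1.77)/2 = 1.055, v̄ = (0.12+0.33)/2 = 0.225 → q = 14.2×1.055×0.225 = 3.371 m³/s
Panel 2-3: Δb = 5.5 m, d̄ = (1.77+0.55)/2 = 1.16, v̄ = (0.33+0.17)/2 = 0.25 → q = 5.5×1.16×0.25 = 1.595 m³/s
Q = Σ q = 4.966 m³/s

4.97 m³/s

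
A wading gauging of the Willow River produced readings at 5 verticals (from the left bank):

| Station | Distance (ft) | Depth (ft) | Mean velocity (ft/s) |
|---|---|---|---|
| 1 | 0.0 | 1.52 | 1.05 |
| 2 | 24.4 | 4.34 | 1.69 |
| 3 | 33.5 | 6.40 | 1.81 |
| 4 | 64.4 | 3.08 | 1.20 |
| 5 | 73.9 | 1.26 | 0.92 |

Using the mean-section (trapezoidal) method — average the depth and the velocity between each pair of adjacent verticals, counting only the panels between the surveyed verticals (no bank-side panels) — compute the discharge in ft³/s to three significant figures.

426 ft³/s

Panel 1-2: Δb = 24.4 ft, d̄ = (1.52+4.34)/2 = 2.93, v̄ = (1.05+1.69)/2 = 1.37 → q = 24.4×2.93×1.37 = 97.94 ft³/s
Panel 2-3: Δb = 9.1 ft, d̄ = (4.34+6.40)/2 = 5.37, v̄ = (1.69+1.81)/2 = 1.75 → q = 9.1×5.37×1.75 = 85.52 ft³/s
Panel 3-4: Δb = 30.9 ft, d̄ = (6.40+3.08)/2 = 4.74, v̄ = (1.81+1.20)/2 = 1.505 → q = 30.9×4.74×1.505 = 220.4 ft³/s
Panel 4-5: Δb = 9.5 ft, d̄ = (3.08+1.26)/2 = 2.17, v̄ = (1.20+0.92)/2 = 1.06 → q = 9.5×2.17×1.06 = 21.85 ft³/s
Q = Σ q = 425.7 ft³/s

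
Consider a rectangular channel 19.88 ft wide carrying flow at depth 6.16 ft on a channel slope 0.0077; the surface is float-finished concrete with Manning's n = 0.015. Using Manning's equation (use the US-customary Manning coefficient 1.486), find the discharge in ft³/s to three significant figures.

A = b·y = 19.88 × 6.16 = 122.5 ft²
P = b + 2y = 19.88 + 2×6.16 = 32.20 ft
R = A/P = 122.5/32.20 = 3.803 ft
Q = (1.486/n)·A·R^(2/3)·S^(1/2) = (1.486/0.015) × 122.5 × 3.803^(2/3) × 0.0077^(1/2) = 2594 ft³/s

2590 ft³/s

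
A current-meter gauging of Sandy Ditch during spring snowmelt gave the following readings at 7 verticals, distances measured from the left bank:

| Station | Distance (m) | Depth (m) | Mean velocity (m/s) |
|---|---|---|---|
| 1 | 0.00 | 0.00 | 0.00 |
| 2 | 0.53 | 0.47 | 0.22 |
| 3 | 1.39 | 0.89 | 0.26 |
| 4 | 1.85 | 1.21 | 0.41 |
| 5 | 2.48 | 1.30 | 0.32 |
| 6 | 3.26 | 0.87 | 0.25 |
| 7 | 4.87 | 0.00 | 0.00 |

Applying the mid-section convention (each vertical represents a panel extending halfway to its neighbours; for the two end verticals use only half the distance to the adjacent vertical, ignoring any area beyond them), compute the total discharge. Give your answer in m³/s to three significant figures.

1.05 m³/s

w_2 = (1.39 − 0.00)/2 = 0.695 m; q_2 = 0.22 × 0.47 × 0.695 = 0.07186 m³/s
w_3 = (1.85 − 0.53)/2 = 0.66 m; q_3 = 0.26 × 0.89 × 0.66 = 0.1527 m³/s
w_4 = (2.48 − 1.39)/2 = 0.545 m; q_4 = 0.41 × 1.21 × 0.545 = 0.2704 m³/s
w_5 = (3.26 − 1.85)/2 = 0.705 m; q_5 = 0.32 × 1.30 × 0.705 = 0.2933 m³/s
w_6 = (4.87 − 2.48)/2 = 1.195 m; q_6 = 0.25 × 0.87 × 1.195 = 0.2599 m³/s
Stations 1, 7 contribute zero (depth or velocity is 0).
Q = Σ qᵢ = 1.048 m³/s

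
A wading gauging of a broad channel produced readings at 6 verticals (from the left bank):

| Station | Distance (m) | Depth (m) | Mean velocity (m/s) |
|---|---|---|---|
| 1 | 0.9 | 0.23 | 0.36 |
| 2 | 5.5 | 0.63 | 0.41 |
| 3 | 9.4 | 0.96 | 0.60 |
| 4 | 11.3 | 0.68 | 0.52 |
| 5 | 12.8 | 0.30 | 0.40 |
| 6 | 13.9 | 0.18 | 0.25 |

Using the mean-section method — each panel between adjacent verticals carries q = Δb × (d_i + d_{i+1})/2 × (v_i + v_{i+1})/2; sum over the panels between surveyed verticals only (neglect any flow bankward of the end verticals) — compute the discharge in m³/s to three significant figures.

3.62 m³/s

Panel 1-2: Δb = 4.6 m, d̄ = (0.23+0.63)/2 = 0.43, v̄ = (0.36+0.41)/2 = 0.385 → q = 4.6×0.43×0.385 = 0.7615 m³/s
Panel 2-3: Δb = 3.9 m, d̄ = (0.63+0.96)/2 = 0.795, v̄ = (0.41+0.60)/2 = 0.505 → q = 3.9×0.795×0.505 = 1.566 m³/s
Panel 3-4: Δb = 1.9 m, d̄ = (0.96+0.68)/2 = 0.82, v̄ = (0.60+0.52)/2 = 0.56 → q = 1.9×0.82×0.56 = 0.8725 m³/s
Panel 4-5: Δb = 1.5 m, d̄ = (0.68+0.30)/2 = 0.49, v̄ = (0.52+0.40)/2 = 0.46 → q = 1.5×0.49×0.46 = 0.3381 m³/s
Panel 5-6: Δb = 1.1 m, d̄ = (0.30+0.18)/2 = 0.24, v̄ = (0.40+0.25)/2 = 0.325 → q = 1.1×0.24×0.325 = 0.08580 m³/s
Q = Σ q = 3.624 m³/s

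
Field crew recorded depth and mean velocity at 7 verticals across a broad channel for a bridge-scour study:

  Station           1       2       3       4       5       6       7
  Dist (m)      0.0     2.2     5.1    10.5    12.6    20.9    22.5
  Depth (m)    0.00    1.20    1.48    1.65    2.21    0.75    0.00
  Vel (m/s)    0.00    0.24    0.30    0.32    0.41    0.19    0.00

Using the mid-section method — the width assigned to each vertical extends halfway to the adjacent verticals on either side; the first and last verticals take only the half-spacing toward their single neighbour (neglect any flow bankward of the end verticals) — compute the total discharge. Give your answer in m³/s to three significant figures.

w_2 = (5.1 − 0.0)/2 = 2.55 m; q_2 = 0.24 × 1.20 × 2.55 = 0.7344 m³/s
w_3 = (10.5 − 2.2)/2 = 4.15 m; q_3 = 0.30 × 1.48 × 4.15 = 1.843 m³/s
w_4 = (12.6 − 5.1)/2 = 3.75 m; q_4 = 0.32 × 1.65 × 3.75 = 1.980 m³/s
w_5 = (20.9 − 10.5)/2 = 5.2 m; q_5 = 0.41 × 2.21 × 5.2 = 4.712 m³/s
w_6 = (22.5 − 12.6)/2 = 4.95 m; q_6 = 0.19 × 0.75 × 4.95 = 0.7054 m³/s
Stations 1, 7 contribute zero (depth or velocity is 0).
Q = Σ qᵢ = 9.974 m³/s

9.97 m³/s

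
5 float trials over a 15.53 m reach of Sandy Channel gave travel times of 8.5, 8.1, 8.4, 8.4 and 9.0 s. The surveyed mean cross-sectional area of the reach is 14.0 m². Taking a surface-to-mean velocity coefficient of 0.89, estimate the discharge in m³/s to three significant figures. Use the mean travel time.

22.8 m³/s

t̄ = (8.5 + 8.1 + 8.4 + 8.4 + 9.0) / 5 = 8.48 s
v_surface = L / t̄ = 15.53 / 8.48 = 1.831 m/s
v_mean = 0.89 × 1.831 = 1.630 m/s
Q = A × v_mean = 14.0 × 1.630 = 22.82 m³/s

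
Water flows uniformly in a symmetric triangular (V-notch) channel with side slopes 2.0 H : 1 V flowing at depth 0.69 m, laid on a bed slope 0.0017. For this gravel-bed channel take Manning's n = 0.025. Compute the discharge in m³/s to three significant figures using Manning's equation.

0.717 m³/s

A = z·y² = 2.0×0.69² = 0.9522 m²
P = 2y√(1+z²) = 2×0.69×√(1+2.0²) = 3.086 m
R = A/P = 0.9522/3.086 = 0.3086 m
Q = (1/n)·A·R^(2/3)·S^(1/2) = (1/0.025) × 0.9522 × 0.3086^(2/3) × 0.0017^(1/2) = 0.7171 m³/s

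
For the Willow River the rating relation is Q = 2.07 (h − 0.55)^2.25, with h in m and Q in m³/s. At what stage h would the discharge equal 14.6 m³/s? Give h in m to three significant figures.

2.93 m

h − h₀ = (Q/C)^(1/b) = (14.6/2.07)^(1/2.25) = 2.383 m
h = 0.55 + 2.383 = 2.933 m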